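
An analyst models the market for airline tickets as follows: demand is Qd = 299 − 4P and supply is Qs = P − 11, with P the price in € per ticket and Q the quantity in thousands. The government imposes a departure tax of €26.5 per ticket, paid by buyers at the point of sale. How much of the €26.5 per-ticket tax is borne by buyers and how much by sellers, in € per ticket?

Buyers bear €5.3 per ticket; sellers bear €21.2 per ticket.

Without the tax, 299 − 4P = P − 11 gives 5P = 310, so P* = €62 and Q* = 51.
With the tax collected from buyers, demand (in seller-price terms) shifts: Qd = 299 − 4(P + 26.5).
New equilibrium: buyers pay €67.3, sellers receive €40.8, Q = 29.8. (Wedge: Pb − Ps = 26.5.)
Burden on buyers: €5.3; on sellers: €21.2. (They sum to €26.5.)
The less price-elastic side of the market bears the larger share of a per-unit tax.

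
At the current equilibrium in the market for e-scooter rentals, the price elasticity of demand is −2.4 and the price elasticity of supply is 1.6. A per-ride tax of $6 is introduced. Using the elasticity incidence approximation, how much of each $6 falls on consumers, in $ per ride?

Incidence ratio: consumers' share ≈ εs / (εs + |εd|) = 1.6 / (1.6 + 2.4) = 0.4.
So consumers bear ≈ 0.4 × $6 = $2.4; sellers bear $3.6.

Consumers bear ≈ $2.4 per ride.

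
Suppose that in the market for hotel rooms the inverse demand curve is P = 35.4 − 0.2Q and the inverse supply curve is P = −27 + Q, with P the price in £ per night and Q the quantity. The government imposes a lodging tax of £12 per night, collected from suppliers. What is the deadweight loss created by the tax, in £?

Deadweight loss = £60.

Rewrite in direct form: Qd = 177 − 5P and Qs = P + 27.
Before the tax: set 177 − 5P = P + 27 → P* = £25, Q* = 52.
With the tax collected from suppliers, supply shifts: Qs = (P − 12) + 27.
Solving gives Q = 42 with consumers paying £27 and suppliers receiving £15 (the £12 wedge).
Quantity falls by |ΔQ| = |52 − 42| = 10.
DWL = ½ · t · |ΔQ| = ½ · 12 · 10 = £60.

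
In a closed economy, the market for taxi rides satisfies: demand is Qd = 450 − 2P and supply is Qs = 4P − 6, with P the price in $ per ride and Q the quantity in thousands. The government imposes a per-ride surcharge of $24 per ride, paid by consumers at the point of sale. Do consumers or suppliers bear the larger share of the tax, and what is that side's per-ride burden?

Consumers bear the larger share: $16 per ride.

Without the tax, 450 − 2P = 4P − 6 gives 6P = 456, so P* = $76 and Q* = 298.
With the tax collected from consumers, demand (in seller-price terms) shifts: Qd = 450 − 2(P + 24).
Solving gives Q = 266 with consumers paying $92 and suppliers receiving $68 (the $24 wedge).
Per-ride burden: consumers $16, suppliers $8.
Consumers take the larger share because demand is less price-elastic here (demand slope 2 vs supply slope 4).
The less price-elastic side of the market bears the larger share of a per-unit tax.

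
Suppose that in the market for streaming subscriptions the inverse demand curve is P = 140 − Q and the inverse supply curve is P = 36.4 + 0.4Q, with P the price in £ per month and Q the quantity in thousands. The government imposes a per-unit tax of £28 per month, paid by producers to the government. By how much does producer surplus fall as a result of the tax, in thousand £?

Inverting to Q(P) form: Qd = 140 − P; Qs = 2.5P − 91.
Without the tax, 140 − P = 2.5P − 91 gives 3.5P = 231, so P* = £66 and Q* = 74.
With the tax collected from producers, supply shifts: Qs = 2.5(P − 28) − 91.
New equilibrium: buyers pay £86, producers receive £58, Q = 54. (Wedge: Pb − Ps = 28.)
ΔPS is the trapezoid between Q = 54 and Q = 74 of height £8: ½ · (74 + 54) · 8 = £512.

Producer surplus falls by £512 thousand.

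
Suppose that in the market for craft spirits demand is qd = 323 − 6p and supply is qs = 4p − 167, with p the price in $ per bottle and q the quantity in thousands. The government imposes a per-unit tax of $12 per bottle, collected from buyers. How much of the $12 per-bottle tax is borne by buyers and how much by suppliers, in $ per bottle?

Without the tax, 323 − 6p = 4p − 167 gives 10p = 490, so p* = $49 and q* = 29.
With the tax collected from buyers, demand (in seller-price terms) shifts: qd = 323 − 6(p + 12).
Solving gives q = 0.2 with buyers paying $53.8 and suppliers receiving $41.8 (the $12 wedge).
Burden on buyers: $4.8; on suppliers: $7.2. (They sum to $12.)

Buyers bear $4.8 per bottle; suppliers bear $7.2 per bottle.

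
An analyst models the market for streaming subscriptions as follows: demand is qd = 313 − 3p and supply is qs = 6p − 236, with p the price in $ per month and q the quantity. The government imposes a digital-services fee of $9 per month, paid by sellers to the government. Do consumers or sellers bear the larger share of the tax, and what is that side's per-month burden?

Consumers bear the larger share: $6 per month.

Without the tax, 313 − 3p = 6p − 236 gives 9p = 549, so p* = $61 and q* = 130.
With the tax collected from sellers, supply shifts: qs = 6(p − 9) − 236.
Solving gives q = 112 with consumers paying $67 and sellers receiving $58 (the $9 wedge).
Per-month burden: consumers $6, sellers $3.
Consumers take the larger share because demand is less price-elastic here (demand slope 3 vs supply slope 6).
The less price-elastic side of the market bears the larger share of a per-unit tax.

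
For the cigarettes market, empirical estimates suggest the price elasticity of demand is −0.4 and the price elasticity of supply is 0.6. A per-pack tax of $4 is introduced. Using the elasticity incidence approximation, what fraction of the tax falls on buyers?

Buyers' share ≈ 0.6.

Incidence ratio: buyers' share ≈ εs / (εs + |εd|) = 0.6 / (0.6 + 0.4) = 0.6.
Supply is the more elastic side, so buyers bear the larger share.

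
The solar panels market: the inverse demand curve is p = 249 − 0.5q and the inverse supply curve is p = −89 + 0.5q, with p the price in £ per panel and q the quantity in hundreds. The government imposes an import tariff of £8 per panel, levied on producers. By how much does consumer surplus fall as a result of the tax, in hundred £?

Inverting to q(p) form: qd = 498 − 2p; qs = 2p + 178.
Without the tax, 498 − 2p = 2p + 178 gives 4p = 320, so p* = £80 and q* = 338.
With the tax collected from producers, supply shifts: qs = 2(p − 8) + 178.
New equilibrium: buyers pay £84, producers receive £76, q = 330. (Wedge: pb − ps = 8.)
ΔCS is the trapezoid between Q = 330 and Q = 338 of height £4: ½ · (338 + 330) · 4 = £1336.

Consumer surplus falls by £1336 hundred.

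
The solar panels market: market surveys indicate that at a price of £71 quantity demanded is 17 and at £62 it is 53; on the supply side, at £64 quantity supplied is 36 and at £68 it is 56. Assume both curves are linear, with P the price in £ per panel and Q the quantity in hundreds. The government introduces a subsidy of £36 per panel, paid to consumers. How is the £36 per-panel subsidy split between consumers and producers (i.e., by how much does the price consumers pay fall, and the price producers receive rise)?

Demand slope: (53 − 17)/(62 − 71) = -4, so Qd = 301 − 4P.
Supply slope: (56 − 36)/(68 − 64) = 5, so Qs = 5P − 284.
Without the subsidy, 301 − 4P = 5P − 284 gives 9P = 585, so P* = £65 and Q* = 41.
With a per-unit subsidy paid to consumers, each effectively pays P − 36, so demand becomes Qd = 301 − 4(P − 36).
Solving gives Q = 121 with consumers paying £45 and producers receiving £81 (the £36 wedge).
Gain to consumers: £20; to producers: £16. (They sum to £36.)

Consumers gain £20 per panel; producers gain £16 per panel.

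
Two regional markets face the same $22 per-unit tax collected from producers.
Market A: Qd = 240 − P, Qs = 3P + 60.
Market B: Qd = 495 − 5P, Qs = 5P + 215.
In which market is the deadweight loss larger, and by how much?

Market B, by $423.5.

Market A: pre-tax P* = $45, Q* = 195; post-tax Q = 178.5; deadweight loss = $181.5.
Market B: pre-tax P* = $28, Q* = 355; post-tax Q = 300; deadweight loss = $605.
Difference: $181.5 vs $605 → market B is larger by $423.5.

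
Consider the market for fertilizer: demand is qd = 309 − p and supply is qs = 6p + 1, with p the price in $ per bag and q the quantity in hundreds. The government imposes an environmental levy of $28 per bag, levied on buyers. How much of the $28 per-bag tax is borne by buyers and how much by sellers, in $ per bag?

Buyers bear $24 per bag; sellers bear $4 per bag.

Without the tax, 309 − p = 6p + 1 gives 7p = 308, so p* = $44 and q* = 265.
With the tax collected from buyers, demand (in seller-price terms) shifts: qd = 309 − (p + 28).
New equilibrium: buyers pay $68, sellers receive $40, q = 241. (Wedge: pb − ps = 28.)
Burden on buyers: $24; on sellers: $4. (They sum to $28.)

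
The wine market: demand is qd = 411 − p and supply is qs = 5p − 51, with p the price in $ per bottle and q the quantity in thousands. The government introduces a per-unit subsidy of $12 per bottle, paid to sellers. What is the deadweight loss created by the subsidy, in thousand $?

Without the subsidy, 411 − p = 5p − 51 gives 6p = 462, so p* = $77 and q* = 334.
With a per-unit subsidy paid to sellers, each receives p + 12 per unit sold, so supply becomes qs = 5(p + 12) − 51.
Solving gives q = 344 with consumers paying $67 and sellers receiving $79 (the $12 wedge).
Quantity rises by |ΔQ| = |334 − 344| = 10.
DWL = ½ · t · |ΔQ| = ½ · 12 · 10 = $60.

Deadweight loss = $60 thousand.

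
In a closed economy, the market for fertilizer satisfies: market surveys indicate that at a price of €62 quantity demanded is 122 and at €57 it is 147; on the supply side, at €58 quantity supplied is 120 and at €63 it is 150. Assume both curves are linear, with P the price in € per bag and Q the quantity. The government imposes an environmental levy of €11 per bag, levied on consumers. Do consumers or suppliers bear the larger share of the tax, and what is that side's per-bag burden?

Consumers bear the larger share: €6 per bag.

Demand slope: (147 − 122)/(57 − 62) = -5, so Qd = 432 − 5P.
Supply slope: (150 − 120)/(63 − 58) = 6, so Qs = 6P − 228.
Without the tax, 432 − 5P = 6P − 228 gives 11P = 660, so P* = €60 and Q* = 132.
With the tax collected from consumers, demand (in seller-price terms) shifts: Qd = 432 − 5(P + 11).
Solving gives Q = 102 with consumers paying €66 and suppliers receiving €55 (the €11 wedge).
Per-bag burden: consumers €6, suppliers €5.
Consumers take the larger share because demand is less price-elastic here (demand slope 5 vs supply slope 6).
The less price-elastic side of the market bears the larger share of a per-unit tax.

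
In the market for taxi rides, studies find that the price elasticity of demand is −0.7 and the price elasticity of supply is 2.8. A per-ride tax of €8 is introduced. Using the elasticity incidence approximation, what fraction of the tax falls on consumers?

Incidence ratio: consumers' share ≈ εs / (εs + |εd|) = 2.8 / (2.8 + 0.7) = 0.8.
Supply is the more elastic side, so consumers bear the larger share.

Consumers' share ≈ 0.8.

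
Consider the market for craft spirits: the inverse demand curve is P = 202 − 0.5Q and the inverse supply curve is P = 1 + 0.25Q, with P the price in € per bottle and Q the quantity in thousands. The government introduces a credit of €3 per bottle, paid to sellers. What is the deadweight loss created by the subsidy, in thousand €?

Deadweight loss = €6 thousand.

Inverting to Q(P) form: Qd = 404 − 2P; Qs = 4P − 4.
Before the subsidy: set 404 − 2P = 4P − 4 → P* = €68, Q* = 268.
With a per-unit subsidy paid to sellers, each receives P + 3 per unit sold, so supply becomes Qs = 4(P + 3) − 4.
Solving gives Q = 272 with consumers paying €66 and sellers receiving €69 (the €3 wedge).
Quantity rises by |ΔQ| = |268 − 272| = 4.
DWL = ½ · t · |ΔQ| = ½ · 3 · 4 = €6.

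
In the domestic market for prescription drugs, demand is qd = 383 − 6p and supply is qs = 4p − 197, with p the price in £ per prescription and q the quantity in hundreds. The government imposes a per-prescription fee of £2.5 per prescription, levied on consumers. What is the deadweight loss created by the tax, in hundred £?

Deadweight loss = £7.5 hundred.

Before the tax: set 383 − 6p = 4p − 197 → p* = £58, q* = 35.
With the tax collected from consumers, demand (in seller-price terms) shifts: qd = 383 − 6(p + 2.5).
Solving gives q = 29 with consumers paying £59 and suppliers receiving £56.5 (the £2.5 wedge).
Quantity falls by |ΔQ| = |35 − 29| = 6.
DWL = ½ · t · |ΔQ| = ½ · 2.5 · 6 = £7.5.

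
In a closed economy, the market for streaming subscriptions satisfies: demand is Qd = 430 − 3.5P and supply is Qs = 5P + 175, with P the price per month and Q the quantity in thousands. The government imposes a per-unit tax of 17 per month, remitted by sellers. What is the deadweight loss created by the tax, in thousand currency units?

Deadweight loss = 297.5 thousand.

Without the tax, 430 − 3.5P = 5P + 175 gives 8.5P = 255, so P* = 30 and Q* = 325.
With the tax collected from sellers, supply shifts: Qs = 5(P − 17) + 175.
New equilibrium: buyers pay 40, sellers receive 23, Q = 290. (Wedge: Pb − Ps = 17.)
Quantity falls by |ΔQ| = |325 − 290| = 35.
DWL = ½ · t · |ΔQ| = ½ · 17 · 35 = 297.5.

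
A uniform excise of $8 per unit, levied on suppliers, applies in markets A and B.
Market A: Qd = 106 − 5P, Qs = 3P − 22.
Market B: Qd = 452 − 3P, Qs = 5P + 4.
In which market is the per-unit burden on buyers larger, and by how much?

Market B, by $2.

Market A: pre-tax P* = $16, Q* = 26; post-tax Q = 11; per-unit burden on buyers = $3.
Market B: pre-tax P* = $56, Q* = 284; post-tax Q = 269; per-unit burden on buyers = $5.
Difference: $3 vs $5 → market B is larger by $2.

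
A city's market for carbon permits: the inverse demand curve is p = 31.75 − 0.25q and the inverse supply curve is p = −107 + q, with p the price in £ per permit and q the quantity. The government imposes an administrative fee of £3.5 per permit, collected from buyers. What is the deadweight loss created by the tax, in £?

Inverting to q(p) form: qd = 127 − 4p; qs = p + 107.
Before the tax: set 127 − 4p = p + 107 → p* = £4, q* = 111.
With the tax collected from buyers, demand (in seller-price terms) shifts: qd = 127 − 4(p + 3.5).
Solving gives q = 108.2 with buyers paying £4.7 and suppliers receiving £1.2 (the £3.5 wedge).
Quantity falls by |ΔQ| = |111 − 108.2| = 2.8.
DWL = ½ · t · |ΔQ| = ½ · 3.5 · 2.8 = £4.9.

Deadweight loss = £4.9.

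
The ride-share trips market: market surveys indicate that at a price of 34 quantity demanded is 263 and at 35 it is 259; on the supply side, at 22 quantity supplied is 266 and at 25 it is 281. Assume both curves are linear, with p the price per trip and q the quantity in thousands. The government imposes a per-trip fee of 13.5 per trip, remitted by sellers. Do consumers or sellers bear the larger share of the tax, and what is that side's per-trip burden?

Consumers bear the larger share: 7.5 per trip.

Demand slope: (259 − 263)/(35 − 34) = -4, so qd = 399 − 4p.
Supply slope: (281 − 266)/(25 − 22) = 5, so qs = 5p + 156.
Without the tax, 399 − 4p = 5p + 156 gives 9p = 243, so p* = 27 and q* = 291.
With the tax collected from sellers, supply shifts: qs = 5(p − 13.5) + 156.
New equilibrium: consumers pay 34.5, sellers receive 21, q = 261. (Wedge: pb − ps = 13.5.)
Per-trip burden: consumers 7.5, sellers 6.
Consumers take the larger share because demand is less price-elastic here (demand slope 4 vs supply slope 5).
The less price-elastic side of the market bears the larger share of a per-unit tax.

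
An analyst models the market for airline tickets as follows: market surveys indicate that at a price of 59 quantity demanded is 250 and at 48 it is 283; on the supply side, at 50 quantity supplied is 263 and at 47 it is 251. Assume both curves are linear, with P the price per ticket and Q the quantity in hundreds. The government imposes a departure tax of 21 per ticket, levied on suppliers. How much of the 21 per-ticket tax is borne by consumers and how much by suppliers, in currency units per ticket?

Consumers bear 12 per ticket; suppliers bear 9 per ticket.

Demand slope: (283 − 250)/(48 − 59) = -3, so Qd = 427 − 3P.
Supply slope: (251 − 263)/(47 − 50) = 4, so Qs = 4P + 63.
Without the tax, 427 − 3P = 4P + 63 gives 7P = 364, so P* = 52 and Q* = 271.
With the tax collected from suppliers, supply shifts: Qs = 4(P − 21) + 63.
New equilibrium: consumers pay 64, suppliers receive 43, Q = 235. (Wedge: Pb − Ps = 21.)
Burden on consumers: 12; on suppliers: 9. (They sum to 21.)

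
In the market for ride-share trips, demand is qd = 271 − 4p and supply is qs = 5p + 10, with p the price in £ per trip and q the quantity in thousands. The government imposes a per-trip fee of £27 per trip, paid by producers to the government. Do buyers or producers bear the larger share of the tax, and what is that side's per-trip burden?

Buyers bear the larger share: £15 per trip.

Before the tax: set 271 − 4p = 5p + 10 → p* = £29, q* = 155.
With the tax collected from producers, supply shifts: qs = 5(p − 27) + 10.
New equilibrium: buyers pay £44, producers receive £17, q = 95. (Wedge: pb − ps = 27.)
Per-trip burden: buyers £15, producers £12.
Buyers take the larger share because demand is less price-elastic here (demand slope 4 vs supply slope 5).
The less price-elastic side of the market bears the larger share of a per-unit tax.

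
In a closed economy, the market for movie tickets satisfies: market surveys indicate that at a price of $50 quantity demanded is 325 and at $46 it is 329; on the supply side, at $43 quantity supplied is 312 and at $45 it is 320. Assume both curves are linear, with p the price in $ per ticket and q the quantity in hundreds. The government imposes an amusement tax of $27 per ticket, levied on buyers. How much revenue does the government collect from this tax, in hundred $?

Demand slope: (329 − 325)/(46 − 50) = -1, so qd = 375 − p.
Supply slope: (320 − 312)/(45 − 43) = 4, so qs = 4p + 140.
Without the tax, 375 − p = 4p + 140 gives 5p = 235, so p* = $47 and q* = 328.
With the tax collected from buyers, demand (in seller-price terms) shifts: qd = 375 − (p + 27).
New equilibrium: buyers pay $68.6, sellers receive $41.6, q = 306.4. (Wedge: pb − ps = 27.)
Revenue = t · Q = 27 · 306.4 = $8272.8.

Tax revenue = $8272.8 hundred.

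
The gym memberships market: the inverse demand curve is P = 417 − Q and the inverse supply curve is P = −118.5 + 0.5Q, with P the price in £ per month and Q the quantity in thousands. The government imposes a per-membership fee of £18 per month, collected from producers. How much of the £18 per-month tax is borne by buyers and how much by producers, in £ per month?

Rewrite in direct form: Qd = 417 − P and Qs = 2P + 237.
Before the tax: set 417 − P = 2P + 237 → P* = £60, Q* = 357.
With the tax collected from producers, supply shifts: Qs = 2(P − 18) + 237.
New equilibrium: buyers pay £72, producers receive £54, Q = 345. (Wedge: Pb − Ps = 18.)
Burden on buyers: £12; on producers: £6. (They sum to £18.)
The less price-elastic side of the market bears the larger share of a per-unit tax.

Buyers bear £12 per month; producers bear £6 per month.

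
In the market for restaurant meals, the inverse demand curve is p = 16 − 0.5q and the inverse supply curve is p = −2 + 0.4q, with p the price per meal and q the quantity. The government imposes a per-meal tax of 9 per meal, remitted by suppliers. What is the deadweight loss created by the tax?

Inverting to q(p) form: qd = 32 − 2p; qs = 2.5p + 5.
Without the tax, 32 − 2p = 2.5p + 5 gives 4.5p = 27, so p* = 6 and q* = 20.
With the tax collected from suppliers, supply shifts: qs = 2.5(p − 9) + 5.
New equilibrium: consumers pay 11, suppliers receive 2, q = 10. (Wedge: pb − ps = 9.)
Quantity falls by |ΔQ| = |20 − 10| = 10.
DWL = ½ · t · |ΔQ| = ½ · 9 · 10 = 45.

Deadweight loss = 45.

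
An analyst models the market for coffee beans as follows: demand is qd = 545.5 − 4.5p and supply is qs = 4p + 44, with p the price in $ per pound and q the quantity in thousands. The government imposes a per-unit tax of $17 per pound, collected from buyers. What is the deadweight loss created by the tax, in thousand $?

Deadweight loss = $306 thousand.

Without the tax, 545.5 − 4.5p = 4p + 44 gives 8.5p = 501.5, so p* = $59 and q* = 280.
With the tax collected from buyers, demand (in seller-price terms) shifts: qd = 545.5 − 4.5(p + 17).
Solving gives q = 244 with buyers paying $67 and producers receiving $50 (the $17 wedge).
Quantity falls by |ΔQ| = |280 − 244| = 36.
DWL = ½ · t · |ΔQ| = ½ · 17 · 36 = $306.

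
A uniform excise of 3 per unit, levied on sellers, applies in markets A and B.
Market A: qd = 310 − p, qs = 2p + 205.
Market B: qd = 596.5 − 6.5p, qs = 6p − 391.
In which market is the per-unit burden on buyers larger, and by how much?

Market A, by 0.56.

Market A: pre-tax p* = 35, q* = 275; post-tax q = 273; per-unit burden on buyers = 2.
Market B: pre-tax p* = 79, q* = 83; post-tax q = 73.64; per-unit burden on buyers = 1.44.
Difference: 2 vs 1.44 → market A is larger by 0.56.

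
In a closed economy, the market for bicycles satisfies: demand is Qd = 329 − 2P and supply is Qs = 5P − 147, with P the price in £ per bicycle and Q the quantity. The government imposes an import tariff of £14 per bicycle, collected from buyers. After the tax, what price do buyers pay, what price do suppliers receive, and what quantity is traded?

Buyers pay £78; suppliers receive £64; quantity = 173.

Without the tax, 329 − 2P = 5P − 147 gives 7P = 476, so P* = £68 and Q* = 193.
With the tax collected from buyers, demand (in seller-price terms) shifts: Qd = 329 − 2(P + 14).
Solving gives Q = 173 with buyers paying £78 and suppliers receiving £64 (the £14 wedge).
The less price-elastic side of the market bears the larger share of a per-unit tax.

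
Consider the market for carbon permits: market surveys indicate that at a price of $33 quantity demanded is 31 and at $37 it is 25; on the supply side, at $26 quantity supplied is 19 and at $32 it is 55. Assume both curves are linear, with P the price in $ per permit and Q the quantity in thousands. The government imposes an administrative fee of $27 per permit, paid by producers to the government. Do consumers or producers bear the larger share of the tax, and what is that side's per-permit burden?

Demand slope: (25 − 31)/(37 − 33) = -1.5, so Qd = 80.5 − 1.5P.
Supply slope: (55 − 19)/(32 − 26) = 6, so Qs = 6P − 137.
Before the tax: set 80.5 − 1.5P = 6P − 137 → P* = $29, Q* = 37.
With the tax collected from producers, supply shifts: Qs = 6(P − 27) − 137.
New equilibrium: consumers pay $50.6, producers receive $23.6, Q = 4.6. (Wedge: Pb − Ps = 27.)
Per-permit burden: consumers $21.6, producers $5.4.
Consumers take the larger share because demand is less price-elastic here (demand slope 1.5 vs supply slope 6).

Consumers bear the larger share: $21.6 per permit.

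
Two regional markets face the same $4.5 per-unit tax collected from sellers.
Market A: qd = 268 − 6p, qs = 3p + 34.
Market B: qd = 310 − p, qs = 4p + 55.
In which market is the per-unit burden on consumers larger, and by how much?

Market B, by $2.1.

Market A: pre-tax p* = $26, q* = 112; post-tax q = 103; per-unit burden on consumers = $1.5.
Market B: pre-tax p* = $51, q* = 259; post-tax q = 255.4; per-unit burden on consumers = $3.6.
Difference: $1.5 vs $3.6 → market B is larger by $2.1.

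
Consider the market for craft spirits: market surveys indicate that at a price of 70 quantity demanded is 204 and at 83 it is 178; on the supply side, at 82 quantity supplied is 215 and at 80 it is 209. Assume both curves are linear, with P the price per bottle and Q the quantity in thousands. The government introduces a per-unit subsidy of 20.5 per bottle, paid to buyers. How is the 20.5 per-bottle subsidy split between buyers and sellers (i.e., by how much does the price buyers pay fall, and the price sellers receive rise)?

Buyers gain 12.3 per bottle; sellers gain 8.2 per bottle.

Demand slope: (178 − 204)/(83 − 70) = -2, so Qd = 344 − 2P.
Supply slope: (209 − 215)/(80 − 82) = 3, so Qs = 3P − 31.
Without the subsidy, 344 − 2P = 3P − 31 gives 5P = 375, so P* = 75 and Q* = 194.
With a per-unit subsidy paid to buyers, each effectively pays P − 20.5, so demand becomes Qd = 344 − 2(P − 20.5).
New equilibrium: buyers pay 62.7, sellers receive 83.2, Q = 218.6. (Wedge: Pb − Ps = −20.5.)
Gain to buyers: 12.3; to sellers: 8.2. (They sum to 20.5.)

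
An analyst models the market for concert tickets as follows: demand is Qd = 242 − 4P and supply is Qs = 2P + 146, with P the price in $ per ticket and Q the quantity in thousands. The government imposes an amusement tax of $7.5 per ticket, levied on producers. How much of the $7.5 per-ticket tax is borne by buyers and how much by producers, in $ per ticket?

Buyers bear $2.5 per ticket; producers bear $5 per ticket.

Before the tax: set 242 − 4P = 2P + 146 → P* = $16, Q* = 178.
With the tax collected from producers, supply shifts: Qs = 2(P − 7.5) + 146.
Solving gives Q = 168 with buyers paying $18.5 and producers receiving $11 (the $7.5 wedge).
Burden on buyers: $2.5; on producers: $5. (They sum to $7.5.)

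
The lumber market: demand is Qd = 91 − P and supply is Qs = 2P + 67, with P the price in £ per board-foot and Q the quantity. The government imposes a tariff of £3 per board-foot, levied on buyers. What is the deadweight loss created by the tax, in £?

Without the tax, 91 − P = 2P + 67 gives 3P = 24, so P* = £8 and Q* = 83.
With the tax collected from buyers, demand (in seller-price terms) shifts: Qd = 91 − (P + 3).
Solving gives Q = 81 with buyers paying £10 and producers receiving £7 (the £3 wedge).
Quantity falls by |ΔQ| = |83 − 81| = 2.
DWL = ½ · t · |ΔQ| = ½ · 3 · 2 = £3.

Deadweight loss = £3.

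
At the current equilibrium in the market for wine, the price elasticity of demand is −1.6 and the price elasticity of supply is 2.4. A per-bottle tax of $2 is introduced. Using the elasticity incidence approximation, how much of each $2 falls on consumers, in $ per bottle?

Incidence ratio: consumers' share ≈ εs / (εs + |εd|) = 2.4 / (2.4 + 1.6) = 0.6.
So consumers bear ≈ 0.6 × $2 = $1.2; sellers bear $0.8.

Consumers bear ≈ $1.2 per bottle.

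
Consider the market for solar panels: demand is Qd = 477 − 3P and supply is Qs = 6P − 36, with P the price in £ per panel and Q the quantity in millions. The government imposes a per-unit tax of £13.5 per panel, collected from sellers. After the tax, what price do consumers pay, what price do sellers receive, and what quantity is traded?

Without the tax, 477 − 3P = 6P − 36 gives 9P = 513, so P* = £57 and Q* = 306.
With the tax collected from sellers, supply shifts: Qs = 6(P − 13.5) − 36.
Solving gives Q = 279 with consumers paying £66 and sellers receiving £52.5 (the £13.5 wedge).
The less price-elastic side of the market bears the larger share of a per-unit tax.

Consumers pay £66; sellers receive £52.5; quantity = 279.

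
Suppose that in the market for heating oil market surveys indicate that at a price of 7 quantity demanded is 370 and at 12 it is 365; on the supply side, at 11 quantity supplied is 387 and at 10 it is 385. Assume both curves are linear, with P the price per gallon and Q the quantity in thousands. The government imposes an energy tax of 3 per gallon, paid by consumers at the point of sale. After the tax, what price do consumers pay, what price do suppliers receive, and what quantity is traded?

Demand slope: (365 − 370)/(12 − 7) = -1, so Qd = 377 − P.
Supply slope: (385 − 387)/(10 − 11) = 2, so Qs = 2P + 365.
Without the tax, 377 − P = 2P + 365 gives 3P = 12, so P* = 4 and Q* = 373.
With the tax collected from consumers, demand (in seller-price terms) shifts: Qd = 377 − (P + 3).
New equilibrium: consumers pay 6, suppliers receive 3, Q = 371. (Wedge: Pb − Ps = 3.)

Consumers pay 6; suppliers receive 3; quantity = 371.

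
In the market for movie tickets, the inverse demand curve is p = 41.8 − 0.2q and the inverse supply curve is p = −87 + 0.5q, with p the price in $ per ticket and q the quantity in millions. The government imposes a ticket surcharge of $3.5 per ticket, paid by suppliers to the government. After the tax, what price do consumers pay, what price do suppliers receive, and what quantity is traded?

Inverting to q(p) form: qd = 209 − 5p; qs = 2p + 174.
Before the tax: set 209 − 5p = 2p + 174 → p* = $5, q* = 184.
With the tax collected from suppliers, supply shifts: qs = 2(p − 3.5) + 174.
Solving gives q = 179 with consumers paying $6 and suppliers receiving $2.5 (the $3.5 wedge).

Consumers pay $6; suppliers receive $2.5; quantity = 179.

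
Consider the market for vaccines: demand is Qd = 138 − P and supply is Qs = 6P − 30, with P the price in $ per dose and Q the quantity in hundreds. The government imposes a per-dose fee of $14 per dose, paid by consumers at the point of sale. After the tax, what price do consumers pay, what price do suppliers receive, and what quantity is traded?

Without the tax, 138 − P = 6P − 30 gives 7P = 168, so P* = $24 and Q* = 114.
With the tax collected from consumers, demand (in seller-price terms) shifts: Qd = 138 − (P + 14).
New equilibrium: consumers pay $36, suppliers receive $22, Q = 102. (Wedge: Pb − Ps = 14.)
The less price-elastic side of the market bears the larger share of a per-unit tax.

Consumers pay $36; suppliers receive $22; quantity = 102.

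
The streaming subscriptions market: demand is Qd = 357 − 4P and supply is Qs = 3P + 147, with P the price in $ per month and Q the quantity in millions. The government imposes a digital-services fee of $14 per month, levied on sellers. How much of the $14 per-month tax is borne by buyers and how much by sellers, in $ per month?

Without the tax, 357 − 4P = 3P + 147 gives 7P = 210, so P* = $30 and Q* = 237.
With the tax collected from sellers, supply shifts: Qs = 3(P − 14) + 147.
New equilibrium: buyers pay $36, sellers receive $22, Q = 213. (Wedge: Pb − Ps = 14.)
Burden on buyers: $6; on sellers: $8. (They sum to $14.)

Buyers bear $6 per month; sellers bear $8 per month.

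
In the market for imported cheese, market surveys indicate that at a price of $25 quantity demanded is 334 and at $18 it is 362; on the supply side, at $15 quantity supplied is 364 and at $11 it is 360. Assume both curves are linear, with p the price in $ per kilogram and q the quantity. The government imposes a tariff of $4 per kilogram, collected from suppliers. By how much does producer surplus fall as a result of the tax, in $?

Demand slope: (362 − 334)/(18 − 25) = -4, so qd = 434 − 4p.
Supply slope: (360 − 364)/(11 − 15) = 1, so qs = p + 349.
Before the tax: set 434 − 4p = p + 349 → p* = $17, q* = 366.
With the tax collected from suppliers, supply shifts: qs = (p − 4) + 349.
Solving gives q = 362.8 with consumers paying $17.8 and suppliers receiving $13.8 (the $4 wedge).
ΔPS is the trapezoid between Q = 362.8 and Q = 366 of height $3.2: ½ · (366 + 362.8) · 3.2 = $1166.08.

Producer surplus falls by $1166.08.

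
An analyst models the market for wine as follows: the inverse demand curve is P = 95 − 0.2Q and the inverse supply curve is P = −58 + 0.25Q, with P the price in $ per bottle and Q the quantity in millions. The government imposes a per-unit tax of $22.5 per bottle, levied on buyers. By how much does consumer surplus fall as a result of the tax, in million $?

Inverting to Q(P) form: Qd = 475 − 5P; Qs = 4P + 232.
Before the tax: set 475 − 5P = 4P + 232 → P* = $27, Q* = 340.
With the tax collected from buyers, demand (in seller-price terms) shifts: Qd = 475 − 5(P + 22.5).
Solving gives Q = 290 with buyers paying $37 and sellers receiving $14.5 (the $22.5 wedge).
ΔCS is the trapezoid between Q = 290 and Q = 340 of height $10: ½ · (340 + 290) · 10 = $3150.

Consumer surplus falls by $3150 million.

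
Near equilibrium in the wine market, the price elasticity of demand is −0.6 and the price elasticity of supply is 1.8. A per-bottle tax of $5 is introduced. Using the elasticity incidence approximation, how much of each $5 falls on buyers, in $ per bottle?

Incidence ratio: buyers' share ≈ εs / (εs + |εd|) = 1.8 / (1.8 + 0.6) = 0.75.
So buyers bear ≈ 0.75 × $5 = $3.75; suppliers bear $1.25.

Buyers bear ≈ $3.75 per bottle.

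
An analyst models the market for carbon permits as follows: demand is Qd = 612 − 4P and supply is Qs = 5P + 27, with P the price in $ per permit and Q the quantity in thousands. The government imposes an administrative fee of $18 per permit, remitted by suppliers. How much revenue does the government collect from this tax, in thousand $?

Tax revenue = $5616 thousand.

Without the tax, 612 − 4P = 5P + 27 gives 9P = 585, so P* = $65 and Q* = 352.
With the tax collected from suppliers, supply shifts: Qs = 5(P − 18) + 27.
Solving gives Q = 312 with consumers paying $75 and suppliers receiving $57 (the $18 wedge).
Revenue = t · Q = 18 · 312 = $5616.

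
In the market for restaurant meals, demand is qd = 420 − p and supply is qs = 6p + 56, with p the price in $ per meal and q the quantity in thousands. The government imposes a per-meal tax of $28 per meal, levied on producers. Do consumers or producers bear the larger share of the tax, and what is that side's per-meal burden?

Without the tax, 420 − p = 6p + 56 gives 7p = 364, so p* = $52 and q* = 368.
With the tax collected from producers, supply shifts: qs = 6(p − 28) + 56.
New equilibrium: consumers pay $76, producers receive $48, q = 344. (Wedge: pb − ps = 28.)
Per-meal burden: consumers $24, producers $4.
Consumers take the larger share because demand is less price-elastic here (demand slope 1 vs supply slope 6).

Consumers bear the larger share: $24 per meal.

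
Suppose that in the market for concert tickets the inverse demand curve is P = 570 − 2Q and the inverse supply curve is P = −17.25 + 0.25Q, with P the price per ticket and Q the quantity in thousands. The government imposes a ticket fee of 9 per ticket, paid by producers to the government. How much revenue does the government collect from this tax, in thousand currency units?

Inverting to Q(P) form: Qd = 285 − 0.5P; Qs = 4P + 69.
Before the tax: set 285 − 0.5P = 4P + 69 → P* = 48, Q* = 261.
With the tax collected from producers, supply shifts: Qs = 4(P − 9) + 69.
Solving gives Q = 257 with consumers paying 56 and producers receiving 47 (the 9 wedge).
Revenue = t · Q = 9 · 257 = 2313.

Tax revenue = 2313 thousand.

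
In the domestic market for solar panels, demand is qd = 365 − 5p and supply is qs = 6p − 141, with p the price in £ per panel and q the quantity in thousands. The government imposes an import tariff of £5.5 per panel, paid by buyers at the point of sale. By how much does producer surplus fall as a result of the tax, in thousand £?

Producer surplus falls by £318.75 thousand.

Without the tax, 365 − 5p = 6p − 141 gives 11p = 506, so p* = £46 and q* = 135.
With the tax collected from buyers, demand (in seller-price terms) shifts: qd = 365 − 5(p + 5.5).
Solving gives q = 120 with buyers paying £49 and producers receiving £43.5 (the £5.5 wedge).
ΔPS is the trapezoid between Q = 120 and Q = 135 of height £2.5: ½ · (135 + 120) · 2.5 = £318.75.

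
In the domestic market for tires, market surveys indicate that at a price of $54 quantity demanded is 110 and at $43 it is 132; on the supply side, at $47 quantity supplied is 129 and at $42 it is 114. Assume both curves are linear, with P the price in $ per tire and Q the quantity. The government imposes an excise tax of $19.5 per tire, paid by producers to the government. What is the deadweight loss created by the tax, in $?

Demand slope: (132 − 110)/(43 − 54) = -2, so Qd = 218 − 2P.
Supply slope: (114 − 129)/(42 − 47) = 3, so Qs = 3P − 12.
Before the tax: set 218 − 2P = 3P − 12 → P* = $46, Q* = 126.
With the tax collected from producers, supply shifts: Qs = 3(P − 19.5) − 12.
New equilibrium: consumers pay $57.7, producers receive $38.2, Q = 102.6. (Wedge: Pb − Ps = 19.5.)
Quantity falls by |ΔQ| = |126 − 102.6| = 23.4.
DWL = ½ · t · |ΔQ| = ½ · 19.5 · 23.4 = $228.15.

Deadweight loss = $228.15.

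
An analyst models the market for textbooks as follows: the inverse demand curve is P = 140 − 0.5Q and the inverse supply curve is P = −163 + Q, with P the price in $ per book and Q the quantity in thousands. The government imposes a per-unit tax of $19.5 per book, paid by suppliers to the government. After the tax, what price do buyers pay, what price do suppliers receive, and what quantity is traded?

Buyers pay $45.5; suppliers receive $26; quantity = 189.

Inverting to Q(P) form: Qd = 280 − 2P; Qs = P + 163.
Before the tax: set 280 − 2P = P + 163 → P* = $39, Q* = 202.
With the tax collected from suppliers, supply shifts: Qs = (P − 19.5) + 163.
New equilibrium: buyers pay $45.5, suppliers receive $26, Q = 189. (Wedge: Pb − Ps = 19.5.)
The less price-elastic side of the market bears the larger share of a per-unit tax.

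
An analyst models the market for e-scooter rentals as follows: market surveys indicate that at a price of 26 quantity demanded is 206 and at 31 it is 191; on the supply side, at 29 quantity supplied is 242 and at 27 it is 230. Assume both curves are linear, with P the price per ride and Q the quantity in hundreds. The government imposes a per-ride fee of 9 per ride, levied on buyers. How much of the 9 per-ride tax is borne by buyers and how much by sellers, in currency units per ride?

Demand slope: (191 − 206)/(31 − 26) = -3, so Qd = 284 − 3P.
Supply slope: (230 − 242)/(27 − 29) = 6, so Qs = 6P + 68.
Before the tax: set 284 − 3P = 6P + 68 → P* = 24, Q* = 212.
With the tax collected from buyers, demand (in seller-price terms) shifts: Qd = 284 − 3(P + 9).
Solving gives Q = 194 with buyers paying 30 and sellers receiving 21 (the 9 wedge).
Burden on buyers: 6; on sellers: 3. (They sum to 9.)

Buyers bear 6 per ride; sellers bear 3 per ride.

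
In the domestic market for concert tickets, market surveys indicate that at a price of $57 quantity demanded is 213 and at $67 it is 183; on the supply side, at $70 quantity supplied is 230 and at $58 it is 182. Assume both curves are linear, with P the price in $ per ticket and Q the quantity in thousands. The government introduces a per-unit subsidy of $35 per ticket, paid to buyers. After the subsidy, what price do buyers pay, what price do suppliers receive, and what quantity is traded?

Buyers pay $42; suppliers receive $77; quantity = 258.

Demand slope: (183 − 213)/(67 − 57) = -3, so Qd = 384 − 3P.
Supply slope: (182 − 230)/(58 − 70) = 4, so Qs = 4P − 50.
Before the subsidy: set 384 − 3P = 4P − 50 → P* = $62, Q* = 198.
With a per-unit subsidy paid to buyers, each effectively pays P − 35, so demand becomes Qd = 384 − 3(P − 35).
New equilibrium: buyers pay $42, suppliers receive $77, Q = 258. (Wedge: Pb − Ps = −35.)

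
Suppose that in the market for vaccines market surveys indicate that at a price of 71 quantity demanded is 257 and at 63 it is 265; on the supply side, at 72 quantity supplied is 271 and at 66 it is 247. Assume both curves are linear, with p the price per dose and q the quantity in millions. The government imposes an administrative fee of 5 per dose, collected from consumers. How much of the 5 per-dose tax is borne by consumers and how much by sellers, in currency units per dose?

Demand slope: (265 − 257)/(63 − 71) = -1, so qd = 328 − p.
Supply slope: (247 − 271)/(66 − 72) = 4, so qs = 4p − 17.
Without the tax, 328 − p = 4p − 17 gives 5p = 345, so p* = 69 and q* = 259.
With the tax collected from consumers, demand (in seller-price terms) shifts: qd = 328 − (p + 5).
Solving gives q = 255 with consumers paying 73 and sellers receiving 68 (the 5 wedge).
Burden on consumers: 4; on sellers: 1. (They sum to 5.)
The less price-elastic side of the market bears the larger share of a per-unit tax.

Consumers bear 4 per dose; sellers bear 1 per dose.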